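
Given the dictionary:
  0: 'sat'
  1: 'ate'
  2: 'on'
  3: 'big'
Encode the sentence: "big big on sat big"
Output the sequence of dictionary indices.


Look up each word in the dictionary:
  'big' -> 3
  'big' -> 3
  'on' -> 2
  'sat' -> 0
  'big' -> 3

Encoded: [3, 3, 2, 0, 3]


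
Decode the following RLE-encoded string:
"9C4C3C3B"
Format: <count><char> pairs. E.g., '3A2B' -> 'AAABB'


Expanding each <count><char> pair:
  9C -> 'CCCCCCCCC'
  4C -> 'CCCC'
  3C -> 'CCC'
  3B -> 'BBB'

Decoded = CCCCCCCCCCCCCCCCBBB


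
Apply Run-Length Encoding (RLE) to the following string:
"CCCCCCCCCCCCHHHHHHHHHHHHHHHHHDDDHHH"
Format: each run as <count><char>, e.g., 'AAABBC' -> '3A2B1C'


Scanning runs left to right:
  i=0: run of 'C' x 12 -> '12C'
  i=12: run of 'H' x 17 -> '17H'
  i=29: run of 'D' x 3 -> '3D'
  i=32: run of 'H' x 3 -> '3H'

RLE = 12C17H3D3H


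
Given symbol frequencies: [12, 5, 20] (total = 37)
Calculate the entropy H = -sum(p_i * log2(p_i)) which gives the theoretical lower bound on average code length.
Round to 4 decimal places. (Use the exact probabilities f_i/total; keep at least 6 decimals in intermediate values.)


Per-symbol terms -p_i * log2(p_i) with p_i = f_i/37:
  p = 12/37 = 0.324324: log2(p) = -1.624491, -p*log2(p) = 0.526862
  p = 5/37 = 0.135135: log2(p) = -2.887525, -p*log2(p) = 0.390206
  p = 20/37 = 0.540541: log2(p) = -0.887525, -p*log2(p) = 0.479743
H = 0.526862 + 0.390206 + 0.479743 = 1.396811

H = 1.3968 bits/symbol


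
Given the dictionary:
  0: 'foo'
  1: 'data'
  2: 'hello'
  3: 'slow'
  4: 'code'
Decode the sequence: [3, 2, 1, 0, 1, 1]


Look up each index in the dictionary:
  3 -> 'slow'
  2 -> 'hello'
  1 -> 'data'
  0 -> 'foo'
  1 -> 'data'
  1 -> 'data'

Decoded: "slow hello data foo data data"


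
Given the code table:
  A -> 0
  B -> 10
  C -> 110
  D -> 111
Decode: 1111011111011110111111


Decoding:
111 -> D
10 -> B
111 -> D
110 -> C
111 -> D
10 -> B
111 -> D
111 -> D


Result: DBDCDBDD


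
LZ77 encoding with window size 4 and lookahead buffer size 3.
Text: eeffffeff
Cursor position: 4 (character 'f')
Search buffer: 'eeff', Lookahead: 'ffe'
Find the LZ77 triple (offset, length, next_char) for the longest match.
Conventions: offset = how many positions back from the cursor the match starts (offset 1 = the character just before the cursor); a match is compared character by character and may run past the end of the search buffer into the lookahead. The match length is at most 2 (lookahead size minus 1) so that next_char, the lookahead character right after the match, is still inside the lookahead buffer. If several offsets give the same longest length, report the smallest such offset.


Try each offset into the search buffer:
  offset=1 (pos 3, char 'f'): match length 2
  offset=2 (pos 2, char 'f'): match length 2
  offset=3 (pos 1, char 'e'): match length 0
  offset=4 (pos 0, char 'e'): match length 0
Longest match has length 2, found at offsets 1, 2; take the smallest, offset 1.
next_char = character at position 4 + 2 = 6 -> 'e'

Best match: offset=1, length=2 (matching 'ff' starting at position 3)
LZ77 triple: (1, 2, 'e')


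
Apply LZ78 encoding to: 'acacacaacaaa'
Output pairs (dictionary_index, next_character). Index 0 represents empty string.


LZ78 encoding steps:
Dictionary: {0: ''}
Step 1: w='' (idx 0), next='a' -> output (0, 'a'), add 'a' as idx 1
Step 2: w='' (idx 0), next='c' -> output (0, 'c'), add 'c' as idx 2
Step 3: w='a' (idx 1), next='c' -> output (1, 'c'), add 'ac' as idx 3
Step 4: w='ac' (idx 3), next='a' -> output (3, 'a'), add 'aca' as idx 4
Step 5: w='aca' (idx 4), next='a' -> output (4, 'a'), add 'acaa' as idx 5
Step 6: w='a' (idx 1), end of input -> output (1, '')


Encoded: [(0, 'a'), (0, 'c'), (1, 'c'), (3, 'a'), (4, 'a'), (1, '')]


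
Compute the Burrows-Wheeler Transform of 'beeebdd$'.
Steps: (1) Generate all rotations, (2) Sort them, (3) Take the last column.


Rotations (sorted):
  0: $beeebdd -> last char: d
  1: bdd$beee -> last char: e
  2: beeebdd$ -> last char: $
  3: d$beeebd -> last char: d
  4: dd$beeeb -> last char: b
  5: ebdd$bee -> last char: e
  6: eebdd$be -> last char: e
  7: eeebdd$b -> last char: b


BWT = de$dbeeb


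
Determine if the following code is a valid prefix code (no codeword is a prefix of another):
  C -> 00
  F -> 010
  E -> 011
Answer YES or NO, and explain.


Checking each pair (does one codeword prefix another?):
  C='00' vs F='010': no prefix
  C='00' vs E='011': no prefix
  F='010' vs C='00': no prefix
  F='010' vs E='011': no prefix
  E='011' vs C='00': no prefix
  E='011' vs F='010': no prefix
No violation found over all pairs.

YES -- this is a valid prefix code. No codeword is a prefix of any other codeword.


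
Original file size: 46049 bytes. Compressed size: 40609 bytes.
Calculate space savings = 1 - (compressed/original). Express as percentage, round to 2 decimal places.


ratio = compressed/original = 40609/46049 = 0.881865
savings = 1 - ratio = 1 - 0.881865 = 0.118135
as a percentage: 0.118135 * 100 = 11.81%

Space savings = 1 - 40609/46049 = 11.81%


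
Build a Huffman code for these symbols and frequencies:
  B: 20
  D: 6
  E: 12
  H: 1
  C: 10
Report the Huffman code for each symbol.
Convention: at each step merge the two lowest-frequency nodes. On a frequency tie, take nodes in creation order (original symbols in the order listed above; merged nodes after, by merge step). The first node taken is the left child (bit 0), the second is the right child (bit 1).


Huffman tree construction:
Step 1: Merge H(1) + D(6) = 7
Step 2: Merge (H+D)(7) + C(10) = 17
Step 3: Merge E(12) + ((H+D)+C)(17) = 29
Step 4: Merge B(20) + (E+((H+D)+C))(29) = 49
Read each symbol's code off the tree from the root (left child = 0, right child = 1).

Codes:
  B: 0 (length 1)
  D: 1101 (length 4)
  E: 10 (length 2)
  H: 1100 (length 4)
  C: 111 (length 3)
Average code length: 102/49 = 2.0816 bits/symbol


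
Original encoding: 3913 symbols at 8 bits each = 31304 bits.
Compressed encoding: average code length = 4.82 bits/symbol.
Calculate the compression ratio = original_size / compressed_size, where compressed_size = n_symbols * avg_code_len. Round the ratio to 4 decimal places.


original_size = n_symbols * orig_bits = 3913 * 8 = 31304 bits
compressed_size = n_symbols * avg_code_len = 3913 * 4.82 = 18860.66 bits
ratio = original_size / compressed_size = 31304 / 18860.66 = 1.6598

Compression ratio = 1.6598


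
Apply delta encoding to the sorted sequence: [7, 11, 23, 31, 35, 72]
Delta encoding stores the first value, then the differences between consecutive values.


First value: 7
Deltas:
  11 - 7 = 4
  23 - 11 = 12
  31 - 23 = 8
  35 - 31 = 4
  72 - 35 = 37


Delta encoded: [7, 4, 12, 8, 4, 37]


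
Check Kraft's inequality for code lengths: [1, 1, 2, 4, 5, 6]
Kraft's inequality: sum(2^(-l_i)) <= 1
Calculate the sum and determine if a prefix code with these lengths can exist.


Sum = 2^(-1) + 2^(-1) + 2^(-2) + 2^(-4) + 2^(-5) + 2^(-6)
    = 0.5 + 0.5 + 0.25 + 0.0625 + 0.03125 + 0.015625
    = 87/64 = 1.359375
Since 1.359375 > 1, Kraft's inequality is NOT satisfied.
A prefix code with these lengths CANNOT exist.

Kraft sum = 1.359375. Not satisfied.


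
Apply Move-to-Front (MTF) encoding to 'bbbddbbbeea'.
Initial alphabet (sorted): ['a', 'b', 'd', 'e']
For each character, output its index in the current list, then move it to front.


MTF encoding:
'b': index 1 in ['a', 'b', 'd', 'e'] -> ['b', 'a', 'd', 'e']
'b': index 0 in ['b', 'a', 'd', 'e'] -> ['b', 'a', 'd', 'e']
'b': index 0 in ['b', 'a', 'd', 'e'] -> ['b', 'a', 'd', 'e']
'd': index 2 in ['b', 'a', 'd', 'e'] -> ['d', 'b', 'a', 'e']
'd': index 0 in ['d', 'b', 'a', 'e'] -> ['d', 'b', 'a', 'e']
'b': index 1 in ['d', 'b', 'a', 'e'] -> ['b', 'd', 'a', 'e']
'b': index 0 in ['b', 'd', 'a', 'e'] -> ['b', 'd', 'a', 'e']
'b': index 0 in ['b', 'd', 'a', 'e'] -> ['b', 'd', 'a', 'e']
'e': index 3 in ['b', 'd', 'a', 'e'] -> ['e', 'b', 'd', 'a']
'e': index 0 in ['e', 'b', 'd', 'a'] -> ['e', 'b', 'd', 'a']
'a': index 3 in ['e', 'b', 'd', 'a'] -> ['a', 'e', 'b', 'd']


Output: [1, 0, 0, 2, 0, 1, 0, 0, 3, 0, 3]


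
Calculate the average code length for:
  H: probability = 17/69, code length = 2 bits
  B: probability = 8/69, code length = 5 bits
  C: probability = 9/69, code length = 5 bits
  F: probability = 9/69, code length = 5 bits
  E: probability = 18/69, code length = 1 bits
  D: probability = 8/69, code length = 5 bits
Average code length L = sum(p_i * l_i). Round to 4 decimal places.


Weighted contributions p_i * l_i:
  H: (17/69) * 2 = 34/69
  B: (8/69) * 5 = 40/69
  C: (9/69) * 5 = 45/69
  F: (9/69) * 5 = 45/69
  E: (18/69) * 1 = 18/69
  D: (8/69) * 5 = 40/69
Sum = (34 + 40 + 45 + 45 + 18 + 40)/69 = 222/69

L = 222/69 = 3.2174 bits/symbol


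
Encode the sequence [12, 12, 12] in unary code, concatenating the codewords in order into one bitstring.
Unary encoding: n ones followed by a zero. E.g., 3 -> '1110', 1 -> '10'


Encode each number as n ones followed by a terminating 0:
  12 -> 1111111111110 (13 bits)
  12 -> 1111111111110 (13 bits)
  12 -> 1111111111110 (13 bits)
Total length = 13 + 13 + 13 = 39 bits.

Unary([12, 12, 12]) = 111111111111011111111111101111111111110 (39 bits)


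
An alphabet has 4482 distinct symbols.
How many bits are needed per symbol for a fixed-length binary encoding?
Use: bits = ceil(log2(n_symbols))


log2(4482) = 12.1299
Bracket: 2^12 = 4096 < 4482 <= 2^13 = 8192
So ceil(log2(4482)) = 13

bits = ceil(log2(4482)) = ceil(12.1299) = 13 bits


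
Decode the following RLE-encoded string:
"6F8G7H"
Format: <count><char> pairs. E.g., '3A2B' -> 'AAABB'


Expanding each <count><char> pair:
  6F -> 'FFFFFF'
  8G -> 'GGGGGGGG'
  7H -> 'HHHHHHH'

Decoded = FFFFFFGGGGGGGGHHHHHHH


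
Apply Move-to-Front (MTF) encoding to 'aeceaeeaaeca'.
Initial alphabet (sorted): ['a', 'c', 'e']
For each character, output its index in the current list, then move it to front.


MTF encoding:
'a': index 0 in ['a', 'c', 'e'] -> ['a', 'c', 'e']
'e': index 2 in ['a', 'c', 'e'] -> ['e', 'a', 'c']
'c': index 2 in ['e', 'a', 'c'] -> ['c', 'e', 'a']
'e': index 1 in ['c', 'e', 'a'] -> ['e', 'c', 'a']
'a': index 2 in ['e', 'c', 'a'] -> ['a', 'e', 'c']
'e': index 1 in ['a', 'e', 'c'] -> ['e', 'a', 'c']
'e': index 0 in ['e', 'a', 'c'] -> ['e', 'a', 'c']
'a': index 1 in ['e', 'a', 'c'] -> ['a', 'e', 'c']
'a': index 0 in ['a', 'e', 'c'] -> ['a', 'e', 'c']
'e': index 1 in ['a', 'e', 'c'] -> ['e', 'a', 'c']
'c': index 2 in ['e', 'a', 'c'] -> ['c', 'e', 'a']
'a': index 2 in ['c', 'e', 'a'] -> ['a', 'c', 'e']


Output: [0, 2, 2, 1, 2, 1, 0, 1, 0, 1, 2, 2]


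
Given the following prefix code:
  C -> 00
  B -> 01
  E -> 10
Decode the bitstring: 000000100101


Decoding step by step:
Bits 00 -> C
Bits 00 -> C
Bits 00 -> C
Bits 10 -> E
Bits 01 -> B
Bits 01 -> B


Decoded message: CCCEBB


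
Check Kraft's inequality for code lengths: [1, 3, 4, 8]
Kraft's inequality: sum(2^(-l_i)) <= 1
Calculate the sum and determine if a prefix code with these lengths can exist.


Sum = 2^(-1) + 2^(-3) + 2^(-4) + 2^(-8)
    = 0.5 + 0.125 + 0.0625 + 0.00390625
    = 177/256 = 0.69140625
Since 0.69140625 <= 1, Kraft's inequality IS satisfied.
A prefix code with these lengths CAN exist.

Kraft sum = 0.69140625. Satisfied.


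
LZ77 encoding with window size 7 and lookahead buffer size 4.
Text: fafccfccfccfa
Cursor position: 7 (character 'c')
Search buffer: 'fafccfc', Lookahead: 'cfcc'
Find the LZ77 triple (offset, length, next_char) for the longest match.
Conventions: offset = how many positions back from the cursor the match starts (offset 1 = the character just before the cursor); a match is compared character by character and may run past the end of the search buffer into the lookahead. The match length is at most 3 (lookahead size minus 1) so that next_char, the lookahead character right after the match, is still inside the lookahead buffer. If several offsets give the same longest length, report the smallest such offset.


Try each offset into the search buffer:
  offset=1 (pos 6, char 'c'): match length 1
  offset=2 (pos 5, char 'f'): match length 0
  offset=3 (pos 4, char 'c'): match length 3
  offset=4 (pos 3, char 'c'): match length 1
  offset=5 (pos 2, char 'f'): match length 0
  offset=6 (pos 1, char 'a'): match length 0
  offset=7 (pos 0, char 'f'): match length 0
Longest match has length 3 at offset 3.
next_char = character at position 7 + 3 = 10 -> 'c'

Best match: offset=3, length=3 (matching 'cfc' starting at position 4)
LZ77 triple: (3, 3, 'c')


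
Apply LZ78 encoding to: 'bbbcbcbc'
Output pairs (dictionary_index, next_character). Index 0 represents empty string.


LZ78 encoding steps:
Dictionary: {0: ''}
Step 1: w='' (idx 0), next='b' -> output (0, 'b'), add 'b' as idx 1
Step 2: w='b' (idx 1), next='b' -> output (1, 'b'), add 'bb' as idx 2
Step 3: w='' (idx 0), next='c' -> output (0, 'c'), add 'c' as idx 3
Step 4: w='b' (idx 1), next='c' -> output (1, 'c'), add 'bc' as idx 4
Step 5: w='bc' (idx 4), end of input -> output (4, '')


Encoded: [(0, 'b'), (1, 'b'), (0, 'c'), (1, 'c'), (4, '')]


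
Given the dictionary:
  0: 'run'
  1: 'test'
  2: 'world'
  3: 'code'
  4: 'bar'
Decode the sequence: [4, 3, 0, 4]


Look up each index in the dictionary:
  4 -> 'bar'
  3 -> 'code'
  0 -> 'run'
  4 -> 'bar'

Decoded: "bar code run bar"


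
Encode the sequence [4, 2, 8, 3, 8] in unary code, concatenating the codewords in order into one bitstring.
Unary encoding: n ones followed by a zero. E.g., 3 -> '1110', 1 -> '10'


Encode each number as n ones followed by a terminating 0:
  4 -> 11110 (5 bits)
  2 -> 110 (3 bits)
  8 -> 111111110 (9 bits)
  3 -> 1110 (4 bits)
  8 -> 111111110 (9 bits)
Total length = 5 + 3 + 9 + 4 + 9 = 30 bits.

Unary([4, 2, 8, 3, 8]) = 111101101111111101110111111110 (30 bits)


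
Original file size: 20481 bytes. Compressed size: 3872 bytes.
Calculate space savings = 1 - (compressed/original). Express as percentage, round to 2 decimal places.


ratio = compressed/original = 3872/20481 = 0.189053
savings = 1 - ratio = 1 - 0.189053 = 0.810947
as a percentage: 0.810947 * 100 = 81.09%

Space savings = 1 - 3872/20481 = 81.09%


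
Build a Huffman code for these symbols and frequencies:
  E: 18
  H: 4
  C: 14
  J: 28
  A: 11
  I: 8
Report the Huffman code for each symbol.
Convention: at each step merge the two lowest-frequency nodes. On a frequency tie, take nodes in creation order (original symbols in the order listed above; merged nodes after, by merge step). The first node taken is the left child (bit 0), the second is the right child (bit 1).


Huffman tree construction:
Step 1: Merge H(4) + I(8) = 12
Step 2: Merge A(11) + (H+I)(12) = 23
Step 3: Merge C(14) + E(18) = 32
Step 4: Merge (A+(H+I))(23) + J(28) = 51
Step 5: Merge (C+E)(32) + ((A+(H+I))+J)(51) = 83
Read each symbol's code off the tree from the root (left child = 0, right child = 1).

Codes:
  E: 01 (length 2)
  H: 1010 (length 4)
  C: 00 (length 2)
  J: 11 (length 2)
  A: 100 (length 3)
  I: 1011 (length 4)
Average code length: 201/83 = 2.4217 bits/symbol


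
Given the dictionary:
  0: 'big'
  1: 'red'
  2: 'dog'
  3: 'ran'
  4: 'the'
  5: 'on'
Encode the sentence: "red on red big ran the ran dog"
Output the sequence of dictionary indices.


Look up each word in the dictionary:
  'red' -> 1
  'on' -> 5
  'red' -> 1
  'big' -> 0
  'ran' -> 3
  'the' -> 4
  'ran' -> 3
  'dog' -> 2

Encoded: [1, 5, 1, 0, 3, 4, 3, 2]


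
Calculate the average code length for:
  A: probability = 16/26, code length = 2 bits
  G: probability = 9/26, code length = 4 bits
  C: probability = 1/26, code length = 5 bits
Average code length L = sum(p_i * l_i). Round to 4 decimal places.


Weighted contributions p_i * l_i:
  A: (16/26) * 2 = 32/26
  G: (9/26) * 4 = 36/26
  C: (1/26) * 5 = 5/26
Sum = (32 + 36 + 5)/26 = 73/26

L = 73/26 = 2.8077 bits/symbol


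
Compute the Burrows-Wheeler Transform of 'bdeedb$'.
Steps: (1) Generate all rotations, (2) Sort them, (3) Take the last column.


Rotations (sorted):
  0: $bdeedb -> last char: b
  1: b$bdeed -> last char: d
  2: bdeedb$ -> last char: $
  3: db$bdee -> last char: e
  4: deedb$b -> last char: b
  5: edb$bde -> last char: e
  6: eedb$bd -> last char: d


BWT = bd$ebed


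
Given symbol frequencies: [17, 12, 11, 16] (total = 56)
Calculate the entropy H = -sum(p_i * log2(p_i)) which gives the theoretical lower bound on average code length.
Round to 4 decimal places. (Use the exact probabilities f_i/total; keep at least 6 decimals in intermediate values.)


Per-symbol terms -p_i * log2(p_i) with p_i = f_i/56:
  p = 17/56 = 0.303571: log2(p) = -1.719892, -p*log2(p) = 0.522110
  p = 12/56 = 0.214286: log2(p) = -2.222392, -p*log2(p) = 0.476227
  p = 11/56 = 0.196429: log2(p) = -2.347923, -p*log2(p) = 0.461199
  p = 16/56 = 0.285714: log2(p) = -1.807355, -p*log2(p) = 0.516387
H = 0.522110 + 0.476227 + 0.461199 + 0.516387 = 1.975923

H = 1.9759 bits/symbol


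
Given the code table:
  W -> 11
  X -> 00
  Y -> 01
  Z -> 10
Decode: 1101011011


Decoding:
11 -> W
01 -> Y
01 -> Y
10 -> Z
11 -> W


Result: WYYZW


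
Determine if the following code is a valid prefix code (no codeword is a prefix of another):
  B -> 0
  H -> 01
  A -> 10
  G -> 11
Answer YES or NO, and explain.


Checking each pair (does one codeword prefix another?):
  B='0' vs H='01': prefix -- VIOLATION

NO -- this is NOT a valid prefix code. B (0) is a prefix of H (01).


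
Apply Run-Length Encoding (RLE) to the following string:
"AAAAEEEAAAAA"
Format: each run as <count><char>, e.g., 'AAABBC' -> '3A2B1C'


Scanning runs left to right:
  i=0: run of 'A' x 4 -> '4A'
  i=4: run of 'E' x 3 -> '3E'
  i=7: run of 'A' x 5 -> '5A'

RLE = 4A3E5A


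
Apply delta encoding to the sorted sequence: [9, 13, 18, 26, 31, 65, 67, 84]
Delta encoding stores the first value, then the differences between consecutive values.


First value: 9
Deltas:
  13 - 9 = 4
  18 - 13 = 5
  26 - 18 = 8
  31 - 26 = 5
  65 - 31 = 34
  67 - 65 = 2
  84 - 67 = 17


Delta encoded: [9, 4, 5, 8, 5, 34, 2, 17]


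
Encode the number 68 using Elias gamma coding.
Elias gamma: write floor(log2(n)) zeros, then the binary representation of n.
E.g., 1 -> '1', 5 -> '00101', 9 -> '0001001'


num_bits = floor(log2(68)) + 1 = 7
leading_zeros = num_bits - 1 = 6
binary(68) = 1000100

Elias gamma(68) = '000000' + '1000100' = 0000001000100 (13 bits)


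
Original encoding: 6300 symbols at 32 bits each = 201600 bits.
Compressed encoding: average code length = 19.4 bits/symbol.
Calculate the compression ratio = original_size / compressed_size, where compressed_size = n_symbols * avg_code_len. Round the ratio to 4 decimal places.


original_size = n_symbols * orig_bits = 6300 * 32 = 201600 bits
compressed_size = n_symbols * avg_code_len = 6300 * 19.4 = 122220.0 bits
ratio = original_size / compressed_size = 201600 / 122220.0 = 1.6495

Compression ratio = 1.6495


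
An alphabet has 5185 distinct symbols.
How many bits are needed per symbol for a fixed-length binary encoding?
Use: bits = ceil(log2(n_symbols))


log2(5185) = 12.3401
Bracket: 2^12 = 4096 < 5185 <= 2^13 = 8192
So ceil(log2(5185)) = 13

bits = ceil(log2(5185)) = ceil(12.3401) = 13 bits


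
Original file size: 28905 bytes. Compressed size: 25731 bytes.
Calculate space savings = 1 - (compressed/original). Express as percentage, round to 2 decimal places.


ratio = compressed/original = 25731/28905 = 0.890192
savings = 1 - ratio = 1 - 0.890192 = 0.109808
as a percentage: 0.109808 * 100 = 10.98%

Space savings = 1 - 25731/28905 = 10.98%


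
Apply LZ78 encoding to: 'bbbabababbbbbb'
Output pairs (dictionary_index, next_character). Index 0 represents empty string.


LZ78 encoding steps:
Dictionary: {0: ''}
Step 1: w='' (idx 0), next='b' -> output (0, 'b'), add 'b' as idx 1
Step 2: w='b' (idx 1), next='b' -> output (1, 'b'), add 'bb' as idx 2
Step 3: w='' (idx 0), next='a' -> output (0, 'a'), add 'a' as idx 3
Step 4: w='b' (idx 1), next='a' -> output (1, 'a'), add 'ba' as idx 4
Step 5: w='ba' (idx 4), next='b' -> output (4, 'b'), add 'bab' as idx 5
Step 6: w='bb' (idx 2), next='b' -> output (2, 'b'), add 'bbb' as idx 6
Step 7: w='bb' (idx 2), end of input -> output (2, '')


Encoded: [(0, 'b'), (1, 'b'), (0, 'a'), (1, 'a'), (4, 'b'), (2, 'b'), (2, '')]


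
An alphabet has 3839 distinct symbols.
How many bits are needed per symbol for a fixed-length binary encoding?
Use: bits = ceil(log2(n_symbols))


log2(3839) = 11.9065
Bracket: 2^11 = 2048 < 3839 <= 2^12 = 4096
So ceil(log2(3839)) = 12

bits = ceil(log2(3839)) = ceil(11.9065) = 12 bits


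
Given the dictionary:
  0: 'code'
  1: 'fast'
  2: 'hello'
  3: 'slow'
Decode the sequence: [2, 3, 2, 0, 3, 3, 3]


Look up each index in the dictionary:
  2 -> 'hello'
  3 -> 'slow'
  2 -> 'hello'
  0 -> 'code'
  3 -> 'slow'
  3 -> 'slow'
  3 -> 'slow'

Decoded: "hello slow hello code slow slow slow"


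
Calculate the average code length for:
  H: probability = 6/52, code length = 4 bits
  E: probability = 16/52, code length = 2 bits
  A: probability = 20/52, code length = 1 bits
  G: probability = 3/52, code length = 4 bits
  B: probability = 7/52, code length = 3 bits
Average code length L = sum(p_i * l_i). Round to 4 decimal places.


Weighted contributions p_i * l_i:
  H: (6/52) * 4 = 24/52
  E: (16/52) * 2 = 32/52
  A: (20/52) * 1 = 20/52
  G: (3/52) * 4 = 12/52
  B: (7/52) * 3 = 21/52
Sum = (24 + 32 + 20 + 12 + 21)/52 = 109/52

L = 109/52 = 2.0962 bits/symbol


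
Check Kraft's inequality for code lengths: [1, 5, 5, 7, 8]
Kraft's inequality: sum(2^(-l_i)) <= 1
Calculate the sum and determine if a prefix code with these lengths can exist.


Sum = 2^(-1) + 2^(-5) + 2^(-5) + 2^(-7) + 2^(-8)
    = 0.5 + 0.03125 + 0.03125 + 0.0078125 + 0.00390625
    = 147/256 = 0.57421875
Since 0.57421875 <= 1, Kraft's inequality IS satisfied.
A prefix code with these lengths CAN exist.

Kraft sum = 0.57421875. Satisfied.


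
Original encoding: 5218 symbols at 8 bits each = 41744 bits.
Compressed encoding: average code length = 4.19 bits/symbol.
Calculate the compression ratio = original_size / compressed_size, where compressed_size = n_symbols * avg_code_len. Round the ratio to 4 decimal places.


original_size = n_symbols * orig_bits = 5218 * 8 = 41744 bits
compressed_size = n_symbols * avg_code_len = 5218 * 4.19 = 21863.42 bits
ratio = original_size / compressed_size = 41744 / 21863.42 = 1.9093

Compression ratio = 1.9093


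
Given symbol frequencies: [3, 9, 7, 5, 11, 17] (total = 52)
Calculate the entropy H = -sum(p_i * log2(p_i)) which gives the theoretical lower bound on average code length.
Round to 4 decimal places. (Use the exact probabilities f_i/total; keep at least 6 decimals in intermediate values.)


Per-symbol terms -p_i * log2(p_i) with p_i = f_i/52:
  p = 3/52 = 0.057692: log2(p) = -4.115477, -p*log2(p) = 0.237431
  p = 9/52 = 0.173077: log2(p) = -2.530515, -p*log2(p) = 0.437974
  p = 7/52 = 0.134615: log2(p) = -2.893085, -p*log2(p) = 0.389454
  p = 5/52 = 0.096154: log2(p) = -3.378512, -p*log2(p) = 0.324857
  p = 11/52 = 0.211538: log2(p) = -2.241008, -p*log2(p) = 0.474059
  p = 17/52 = 0.326923: log2(p) = -1.612977, -p*log2(p) = 0.527319
H = 0.237431 + 0.437974 + 0.389454 + 0.324857 + 0.474059 + 0.527319 = 2.391094

H = 2.3911 bits/symbol


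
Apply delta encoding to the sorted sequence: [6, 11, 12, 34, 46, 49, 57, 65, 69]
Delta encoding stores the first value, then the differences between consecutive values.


First value: 6
Deltas:
  11 - 6 = 5
  12 - 11 = 1
  34 - 12 = 22
  46 - 34 = 12
  49 - 46 = 3
  57 - 49 = 8
  65 - 57 = 8
  69 - 65 = 4


Delta encoded: [6, 5, 1, 22, 12, 3, 8, 8, 4]


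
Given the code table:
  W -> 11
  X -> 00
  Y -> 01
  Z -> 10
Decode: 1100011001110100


Decoding:
11 -> W
00 -> X
01 -> Y
10 -> Z
01 -> Y
11 -> W
01 -> Y
00 -> X


Result: WXYZYWYX


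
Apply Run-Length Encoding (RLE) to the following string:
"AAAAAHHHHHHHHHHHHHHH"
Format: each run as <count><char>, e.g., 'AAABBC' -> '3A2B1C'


Scanning runs left to right:
  i=0: run of 'A' x 5 -> '5A'
  i=5: run of 'H' x 15 -> '15H'

RLE = 5A15H


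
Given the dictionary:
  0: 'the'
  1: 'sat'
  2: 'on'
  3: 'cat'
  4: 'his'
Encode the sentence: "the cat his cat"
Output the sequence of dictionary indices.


Look up each word in the dictionary:
  'the' -> 0
  'cat' -> 3
  'his' -> 4
  'cat' -> 3

Encoded: [0, 3, 4, 3]


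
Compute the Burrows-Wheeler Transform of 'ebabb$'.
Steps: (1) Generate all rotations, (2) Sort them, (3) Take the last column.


Rotations (sorted):
  0: $ebabb -> last char: b
  1: abb$eb -> last char: b
  2: b$ebab -> last char: b
  3: babb$e -> last char: e
  4: bb$eba -> last char: a
  5: ebabb$ -> last char: $


BWT = bbbea$


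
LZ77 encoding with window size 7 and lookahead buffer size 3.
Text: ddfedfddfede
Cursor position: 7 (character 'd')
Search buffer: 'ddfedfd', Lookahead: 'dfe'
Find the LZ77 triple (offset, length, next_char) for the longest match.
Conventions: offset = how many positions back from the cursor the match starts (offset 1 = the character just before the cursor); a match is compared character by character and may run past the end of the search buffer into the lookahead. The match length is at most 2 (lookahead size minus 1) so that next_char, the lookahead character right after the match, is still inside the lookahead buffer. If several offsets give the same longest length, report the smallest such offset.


Try each offset into the search buffer:
  offset=1 (pos 6, char 'd'): match length 1
  offset=2 (pos 5, char 'f'): match length 0
  offset=3 (pos 4, char 'd'): match length 2
  offset=4 (pos 3, char 'e'): match length 0
  offset=5 (pos 2, char 'f'): match length 0
  offset=6 (pos 1, char 'd'): match length 2
  offset=7 (pos 0, char 'd'): match length 1
Longest match has length 2, found at offsets 3, 6; take the smallest, offset 3.
next_char = character at position 7 + 2 = 9 -> 'e'

Best match: offset=3, length=2 (matching 'df' starting at position 4)
LZ77 triple: (3, 2, 'e')


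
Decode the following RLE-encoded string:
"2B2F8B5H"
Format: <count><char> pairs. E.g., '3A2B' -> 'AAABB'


Expanding each <count><char> pair:
  2B -> 'BB'
  2F -> 'FF'
  8B -> 'BBBBBBBB'
  5H -> 'HHHHH'

Decoded = BBFFBBBBBBBBHHHHH


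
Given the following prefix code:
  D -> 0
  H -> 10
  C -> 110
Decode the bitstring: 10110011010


Decoding step by step:
Bits 10 -> H
Bits 110 -> C
Bits 0 -> D
Bits 110 -> C
Bits 10 -> H


Decoded message: HCDCH


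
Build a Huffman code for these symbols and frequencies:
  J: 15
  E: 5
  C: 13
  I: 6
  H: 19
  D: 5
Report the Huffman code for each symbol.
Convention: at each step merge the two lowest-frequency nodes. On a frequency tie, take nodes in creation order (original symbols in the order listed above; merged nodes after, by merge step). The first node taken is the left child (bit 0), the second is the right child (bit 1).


Huffman tree construction:
Step 1: Merge E(5) + D(5) = 10
Step 2: Merge I(6) + (E+D)(10) = 16
Step 3: Merge C(13) + J(15) = 28
Step 4: Merge (I+(E+D))(16) + H(19) = 35
Step 5: Merge (C+J)(28) + ((I+(E+D))+H)(35) = 63
Read each symbol's code off the tree from the root (left child = 0, right child = 1).

Codes:
  J: 01 (length 2)
  E: 1010 (length 4)
  C: 00 (length 2)
  I: 100 (length 3)
  H: 11 (length 2)
  D: 1011 (length 4)
Average code length: 152/63 = 2.4127 bits/symbol


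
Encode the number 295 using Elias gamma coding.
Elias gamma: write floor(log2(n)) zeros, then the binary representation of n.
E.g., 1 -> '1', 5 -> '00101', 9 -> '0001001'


num_bits = floor(log2(295)) + 1 = 9
leading_zeros = num_bits - 1 = 8
binary(295) = 100100111

Elias gamma(295) = '00000000' + '100100111' = 00000000100100111 (17 bits)


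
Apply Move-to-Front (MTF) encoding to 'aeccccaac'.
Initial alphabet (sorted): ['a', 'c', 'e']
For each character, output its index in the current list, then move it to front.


MTF encoding:
'a': index 0 in ['a', 'c', 'e'] -> ['a', 'c', 'e']
'e': index 2 in ['a', 'c', 'e'] -> ['e', 'a', 'c']
'c': index 2 in ['e', 'a', 'c'] -> ['c', 'e', 'a']
'c': index 0 in ['c', 'e', 'a'] -> ['c', 'e', 'a']
'c': index 0 in ['c', 'e', 'a'] -> ['c', 'e', 'a']
'c': index 0 in ['c', 'e', 'a'] -> ['c', 'e', 'a']
'a': index 2 in ['c', 'e', 'a'] -> ['a', 'c', 'e']
'a': index 0 in ['a', 'c', 'e'] -> ['a', 'c', 'e']
'c': index 1 in ['a', 'c', 'e'] -> ['c', 'a', 'e']


Output: [0, 2, 2, 0, 0, 0, 2, 0, 1]


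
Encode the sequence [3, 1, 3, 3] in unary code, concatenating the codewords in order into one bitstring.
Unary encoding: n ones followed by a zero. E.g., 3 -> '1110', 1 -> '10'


Encode each number as n ones followed by a terminating 0:
  3 -> 1110 (4 bits)
  1 -> 10 (2 bits)
  3 -> 1110 (4 bits)
  3 -> 1110 (4 bits)
Total length = 4 + 2 + 4 + 4 = 14 bits.

Unary([3, 1, 3, 3]) = 11101011101110 (14 bits)


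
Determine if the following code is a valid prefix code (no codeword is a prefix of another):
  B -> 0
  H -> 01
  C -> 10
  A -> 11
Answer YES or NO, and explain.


Checking each pair (does one codeword prefix another?):
  B='0' vs H='01': prefix -- VIOLATION

NO -- this is NOT a valid prefix code. B (0) is a prefix of H (01).


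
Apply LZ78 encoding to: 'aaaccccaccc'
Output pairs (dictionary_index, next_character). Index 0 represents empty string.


LZ78 encoding steps:
Dictionary: {0: ''}
Step 1: w='' (idx 0), next='a' -> output (0, 'a'), add 'a' as idx 1
Step 2: w='a' (idx 1), next='a' -> output (1, 'a'), add 'aa' as idx 2
Step 3: w='' (idx 0), next='c' -> output (0, 'c'), add 'c' as idx 3
Step 4: w='c' (idx 3), next='c' -> output (3, 'c'), add 'cc' as idx 4
Step 5: w='c' (idx 3), next='a' -> output (3, 'a'), add 'ca' as idx 5
Step 6: w='cc' (idx 4), next='c' -> output (4, 'c'), add 'ccc' as idx 6


Encoded: [(0, 'a'), (1, 'a'), (0, 'c'), (3, 'c'), (3, 'a'), (4, 'c')]


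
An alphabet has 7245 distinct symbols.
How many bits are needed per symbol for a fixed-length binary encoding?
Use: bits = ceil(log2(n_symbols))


log2(7245) = 12.8228
Bracket: 2^12 = 4096 < 7245 <= 2^13 = 8192
So ceil(log2(7245)) = 13

bits = ceil(log2(7245)) = ceil(12.8228) = 13 bits


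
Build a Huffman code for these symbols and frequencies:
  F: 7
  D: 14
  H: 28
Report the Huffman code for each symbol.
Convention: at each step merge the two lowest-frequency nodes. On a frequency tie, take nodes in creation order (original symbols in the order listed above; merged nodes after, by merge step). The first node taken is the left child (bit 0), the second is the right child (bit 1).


Huffman tree construction:
Step 1: Merge F(7) + D(14) = 21
Step 2: Merge (F+D)(21) + H(28) = 49
Read each symbol's code off the tree from the root (left child = 0, right child = 1).

Codes:
  F: 00 (length 2)
  D: 01 (length 2)
  H: 1 (length 1)
Average code length: 70/49 = 1.4286 bits/symbol


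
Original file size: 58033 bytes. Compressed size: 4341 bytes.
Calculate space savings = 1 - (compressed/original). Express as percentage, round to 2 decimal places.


ratio = compressed/original = 4341/58033 = 0.074802
savings = 1 - ratio = 1 - 0.074802 = 0.925198
as a percentage: 0.925198 * 100 = 92.52%

Space savings = 1 - 4341/58033 = 92.52%


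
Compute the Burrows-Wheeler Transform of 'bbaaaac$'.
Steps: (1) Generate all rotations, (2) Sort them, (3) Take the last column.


Rotations (sorted):
  0: $bbaaaac -> last char: c
  1: aaaac$bb -> last char: b
  2: aaac$bba -> last char: a
  3: aac$bbaa -> last char: a
  4: ac$bbaaa -> last char: a
  5: baaaac$b -> last char: b
  6: bbaaaac$ -> last char: $
  7: c$bbaaaa -> last char: a


BWT = cbaaab$a


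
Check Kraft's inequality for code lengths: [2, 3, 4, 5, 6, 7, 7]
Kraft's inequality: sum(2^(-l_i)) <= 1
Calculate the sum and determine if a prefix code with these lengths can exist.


Sum = 2^(-2) + 2^(-3) + 2^(-4) + 2^(-5) + 2^(-6) + 2^(-7) + 2^(-7)
    = 0.25 + 0.125 + 0.0625 + 0.03125 + 0.015625 + 0.0078125 + 0.0078125
    = 64/128 = 0.5
Since 0.5 <= 1, Kraft's inequality IS satisfied.
A prefix code with these lengths CAN exist.

Kraft sum = 0.5. Satisfied.


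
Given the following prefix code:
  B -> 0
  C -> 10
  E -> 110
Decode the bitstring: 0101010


Decoding step by step:
Bits 0 -> B
Bits 10 -> C
Bits 10 -> C
Bits 10 -> C


Decoded message: BCCC


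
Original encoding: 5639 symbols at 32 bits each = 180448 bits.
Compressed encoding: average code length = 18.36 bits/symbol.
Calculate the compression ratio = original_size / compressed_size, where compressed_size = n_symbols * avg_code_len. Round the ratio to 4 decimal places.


original_size = n_symbols * orig_bits = 5639 * 32 = 180448 bits
compressed_size = n_symbols * avg_code_len = 5639 * 18.36 = 103532.04 bits
ratio = original_size / compressed_size = 180448 / 103532.04 = 1.7429

Compression ratio = 1.7429


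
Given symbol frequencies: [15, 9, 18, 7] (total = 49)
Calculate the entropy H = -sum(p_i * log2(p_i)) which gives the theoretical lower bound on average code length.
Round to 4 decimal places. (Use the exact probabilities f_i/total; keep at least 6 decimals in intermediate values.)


Per-symbol terms -p_i * log2(p_i) with p_i = f_i/49:
  p = 15/49 = 0.306122: log2(p) = -1.707819, -p*log2(p) = 0.522802
  p = 9/49 = 0.183673: log2(p) = -2.444785, -p*log2(p) = 0.449042
  p = 18/49 = 0.367347: log2(p) = -1.444785, -p*log2(p) = 0.530737
  p = 7/49 = 0.142857: log2(p) = -2.807355, -p*log2(p) = 0.401051
H = 0.522802 + 0.449042 + 0.530737 + 0.401051 = 1.903632

H = 1.9036 bits/symbol


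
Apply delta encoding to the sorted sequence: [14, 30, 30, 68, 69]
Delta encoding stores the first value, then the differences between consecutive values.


First value: 14
Deltas:
  30 - 14 = 16
  30 - 30 = 0
  68 - 30 = 38
  69 - 68 = 1


Delta encoded: [14, 16, 0, 38, 1]


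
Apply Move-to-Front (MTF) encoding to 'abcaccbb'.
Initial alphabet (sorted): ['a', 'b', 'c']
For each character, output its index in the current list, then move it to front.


MTF encoding:
'a': index 0 in ['a', 'b', 'c'] -> ['a', 'b', 'c']
'b': index 1 in ['a', 'b', 'c'] -> ['b', 'a', 'c']
'c': index 2 in ['b', 'a', 'c'] -> ['c', 'b', 'a']
'a': index 2 in ['c', 'b', 'a'] -> ['a', 'c', 'b']
'c': index 1 in ['a', 'c', 'b'] -> ['c', 'a', 'b']
'c': index 0 in ['c', 'a', 'b'] -> ['c', 'a', 'b']
'b': index 2 in ['c', 'a', 'b'] -> ['b', 'c', 'a']
'b': index 0 in ['b', 'c', 'a'] -> ['b', 'c', 'a']


Output: [0, 1, 2, 2, 1, 0, 2, 0]


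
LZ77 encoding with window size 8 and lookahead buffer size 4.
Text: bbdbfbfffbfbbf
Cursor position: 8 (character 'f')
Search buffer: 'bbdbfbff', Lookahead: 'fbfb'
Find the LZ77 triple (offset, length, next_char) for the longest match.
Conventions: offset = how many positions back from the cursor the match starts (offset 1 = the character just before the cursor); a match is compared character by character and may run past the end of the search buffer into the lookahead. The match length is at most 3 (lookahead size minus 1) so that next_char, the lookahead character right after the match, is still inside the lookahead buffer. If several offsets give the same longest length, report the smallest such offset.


Try each offset into the search buffer:
  offset=1 (pos 7, char 'f'): match length 1
  offset=2 (pos 6, char 'f'): match length 1
  offset=3 (pos 5, char 'b'): match length 0
  offset=4 (pos 4, char 'f'): match length 3
  offset=5 (pos 3, char 'b'): match length 0
  offset=6 (pos 2, char 'd'): match length 0
  offset=7 (pos 1, char 'b'): match length 0
  offset=8 (pos 0, char 'b'): match length 0
Longest match has length 3 at offset 4.
next_char = character at position 8 + 3 = 11 -> 'b'

Best match: offset=4, length=3 (matching 'fbf' starting at position 4)
LZ77 triple: (4, 3, 'b')


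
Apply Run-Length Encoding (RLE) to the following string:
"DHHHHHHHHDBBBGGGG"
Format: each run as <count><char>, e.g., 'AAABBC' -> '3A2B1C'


Scanning runs left to right:
  i=0: run of 'D' x 1 -> '1D'
  i=1: run of 'H' x 8 -> '8H'
  i=9: run of 'D' x 1 -> '1D'
  i=10: run of 'B' x 3 -> '3B'
  i=13: run of 'G' x 4 -> '4G'

RLE = 1D8H1D3B4G


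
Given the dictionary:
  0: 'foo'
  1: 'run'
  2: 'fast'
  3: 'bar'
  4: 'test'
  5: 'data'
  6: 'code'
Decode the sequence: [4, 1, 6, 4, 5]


Look up each index in the dictionary:
  4 -> 'test'
  1 -> 'run'
  6 -> 'code'
  4 -> 'test'
  5 -> 'data'

Decoded: "test run code test data"


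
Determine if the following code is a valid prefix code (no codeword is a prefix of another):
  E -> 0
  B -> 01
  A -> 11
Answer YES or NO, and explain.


Checking each pair (does one codeword prefix another?):
  E='0' vs B='01': prefix -- VIOLATION

NO -- this is NOT a valid prefix code. E (0) is a prefix of B (01).


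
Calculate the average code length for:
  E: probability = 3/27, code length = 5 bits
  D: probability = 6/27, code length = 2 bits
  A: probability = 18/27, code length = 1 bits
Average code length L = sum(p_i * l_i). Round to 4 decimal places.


Weighted contributions p_i * l_i:
  E: (3/27) * 5 = 15/27
  D: (6/27) * 2 = 12/27
  A: (18/27) * 1 = 18/27
Sum = (15 + 12 + 18)/27 = 45/27

L = 45/27 = 1.6667 bits/symbol


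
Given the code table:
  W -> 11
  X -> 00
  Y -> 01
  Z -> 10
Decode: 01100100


Decoding:
01 -> Y
10 -> Z
01 -> Y
00 -> X


Result: YZYX


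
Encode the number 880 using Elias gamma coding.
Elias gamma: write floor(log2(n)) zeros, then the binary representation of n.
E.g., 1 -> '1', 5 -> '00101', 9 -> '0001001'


num_bits = floor(log2(880)) + 1 = 10
leading_zeros = num_bits - 1 = 9
binary(880) = 1101110000

Elias gamma(880) = '000000000' + '1101110000' = 0000000001101110000 (19 bits)


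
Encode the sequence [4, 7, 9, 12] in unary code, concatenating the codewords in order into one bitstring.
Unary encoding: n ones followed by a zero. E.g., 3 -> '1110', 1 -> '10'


Encode each number as n ones followed by a terminating 0:
  4 -> 11110 (5 bits)
  7 -> 11111110 (8 bits)
  9 -> 1111111110 (10 bits)
  12 -> 1111111111110 (13 bits)
Total length = 5 + 8 + 10 + 13 = 36 bits.

Unary([4, 7, 9, 12]) = 111101111111011111111101111111111110 (36 bits)


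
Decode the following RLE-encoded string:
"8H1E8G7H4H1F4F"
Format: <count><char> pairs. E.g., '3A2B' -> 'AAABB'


Expanding each <count><char> pair:
  8H -> 'HHHHHHHH'
  1E -> 'E'
  8G -> 'GGGGGGGG'
  7H -> 'HHHHHHH'
  4H -> 'HHHH'
  1F -> 'F'
  4F -> 'FFFF'

Decoded = HHHHHHHHEGGGGGGGGHHHHHHHHHHHFFFFF


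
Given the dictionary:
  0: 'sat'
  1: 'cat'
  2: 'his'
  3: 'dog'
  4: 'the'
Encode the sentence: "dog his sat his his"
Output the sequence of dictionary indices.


Look up each word in the dictionary:
  'dog' -> 3
  'his' -> 2
  'sat' -> 0
  'his' -> 2
  'his' -> 2

Encoded: [3, 2, 0, 2, 2]


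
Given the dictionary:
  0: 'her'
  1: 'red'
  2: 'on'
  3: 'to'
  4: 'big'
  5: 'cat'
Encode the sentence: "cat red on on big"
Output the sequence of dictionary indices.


Look up each word in the dictionary:
  'cat' -> 5
  'red' -> 1
  'on' -> 2
  'on' -> 2
  'big' -> 4

Encoded: [5, 1, 2, 2, 4]


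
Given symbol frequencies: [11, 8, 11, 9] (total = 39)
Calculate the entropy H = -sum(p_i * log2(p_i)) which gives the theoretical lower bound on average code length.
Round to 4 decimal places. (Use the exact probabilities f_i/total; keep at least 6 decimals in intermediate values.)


Per-symbol terms -p_i * log2(p_i) with p_i = f_i/39:
  p = 11/39 = 0.282051: log2(p) = -1.825971, -p*log2(p) = 0.515017
  p = 8/39 = 0.205128: log2(p) = -2.285402, -p*log2(p) = 0.468800
  p = 11/39 = 0.282051: log2(p) = -1.825971, -p*log2(p) = 0.515017
  p = 9/39 = 0.230769: log2(p) = -2.115477, -p*log2(p) = 0.488187
H = 0.515017 + 0.468800 + 0.515017 + 0.488187 = 1.987021

H = 1.987 bits/symbol


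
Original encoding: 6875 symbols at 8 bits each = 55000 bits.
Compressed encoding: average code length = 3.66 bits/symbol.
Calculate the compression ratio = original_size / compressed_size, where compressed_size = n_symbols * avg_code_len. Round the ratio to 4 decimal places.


original_size = n_symbols * orig_bits = 6875 * 8 = 55000 bits
compressed_size = n_symbols * avg_code_len = 6875 * 3.66 = 25162.5 bits
ratio = original_size / compressed_size = 55000 / 25162.5 = 2.1858

Compression ratio = 2.1858
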